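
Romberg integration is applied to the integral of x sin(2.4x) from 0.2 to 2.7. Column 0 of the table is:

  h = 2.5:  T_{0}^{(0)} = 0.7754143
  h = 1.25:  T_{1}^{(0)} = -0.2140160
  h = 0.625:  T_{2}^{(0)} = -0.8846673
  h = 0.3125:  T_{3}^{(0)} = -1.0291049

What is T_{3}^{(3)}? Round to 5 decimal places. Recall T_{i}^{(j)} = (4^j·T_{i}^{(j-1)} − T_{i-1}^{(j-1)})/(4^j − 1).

-1.07406

T_{1}^{(1)} = -0.2140160 + (-0.2140160 − 0.7754143)/3 = -0.5438261
T_{2}^{(1)} = -0.8846673 + (-0.8846673 − (-0.2140160))/3 = -1.1082177
T_{3}^{(1)} = (4·(-1.0291049) − (-0.8846673)) / 3 = -1.0772508
T_{2}^{(2)} = -1.1082177 + (-1.1082177 − (-0.5438261))/15 = -1.1458438
T_{3}^{(2)} = -1.0772508 + (-1.0772508 − (-1.1082177))/15 = -1.0751863
T_{3}^{(3)} = (64·(-1.0751863) − (-1.1458438)) / 63 = -1.0740648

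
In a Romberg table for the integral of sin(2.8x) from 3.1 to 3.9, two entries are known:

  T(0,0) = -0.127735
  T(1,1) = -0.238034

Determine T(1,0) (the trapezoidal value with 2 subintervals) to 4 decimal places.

From T(1,1) = (4·T(1,0) − T(0,0))/3, solve for T(1,0):
4·T(1,0) = 3·(-0.238034) + (-0.127735) = -0.841837
T(1,0) = -0.210459

-0.2105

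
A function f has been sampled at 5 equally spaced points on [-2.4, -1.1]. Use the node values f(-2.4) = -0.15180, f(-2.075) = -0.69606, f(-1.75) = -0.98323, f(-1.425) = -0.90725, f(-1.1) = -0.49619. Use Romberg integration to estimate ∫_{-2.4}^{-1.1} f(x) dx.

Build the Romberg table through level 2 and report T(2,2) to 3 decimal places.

T(0,0) (trapezoid, 1 panel, h=1.3000): -0.42119
T(1,0) (trapezoid, 2 panels, h=0.6500): -0.84970
T(2,0) (trapezoid, 4 panels, h=0.3250): -0.94592
T(1,1) = -0.84970 + (-0.84970 − (-0.42119))/3 = -0.99254
T(2,1) = -0.94592 + (-0.94592 − (-0.84970))/3 = -0.97799
T(2,2) = -0.97799 + (-0.97799 − (-0.99254))/15 = -0.97702

-0.977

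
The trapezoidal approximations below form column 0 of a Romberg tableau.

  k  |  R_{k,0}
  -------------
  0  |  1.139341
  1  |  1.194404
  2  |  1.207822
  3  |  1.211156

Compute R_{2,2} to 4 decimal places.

Richardson extrapolation on the trapezoidal column (denominator 4−1=3):
R_{1,1} = (4·1.194404 − 1.139341) / 3 = 1.212758
R_{2,1} = (4·1.207822 − 1.194404) / 3 = 1.212295
R_{2,2} = 1.212295 + (1.212295 − 1.212758)/15 = 1.212264

1.2123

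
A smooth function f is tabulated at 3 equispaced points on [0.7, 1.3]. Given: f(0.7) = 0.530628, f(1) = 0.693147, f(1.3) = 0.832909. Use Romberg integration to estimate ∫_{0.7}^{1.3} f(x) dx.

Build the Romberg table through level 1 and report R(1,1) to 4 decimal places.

0.4136

R(0,0) (trapezoid, 1 panel, h=0.6000): 0.409061
R(1,0) (trapezoid, 2 panels, h=0.3000): 0.412475
R(1,1) = 0.412475 + (0.412475 − 0.409061)/3 = 0.413613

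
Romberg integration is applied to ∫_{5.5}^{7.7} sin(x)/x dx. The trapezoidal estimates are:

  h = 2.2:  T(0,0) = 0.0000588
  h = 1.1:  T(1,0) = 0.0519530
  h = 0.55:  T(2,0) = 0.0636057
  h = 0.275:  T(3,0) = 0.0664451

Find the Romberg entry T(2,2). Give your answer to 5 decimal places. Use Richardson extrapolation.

Richardson extrapolation on the trapezoidal column (denominator 4−1=3):
T(1,1) = 0.0519530 + (0.0519530 − 0.0000588)/3 = 0.0692511
T(2,1) = 0.0636057 + (0.0636057 − 0.0519530)/3 = 0.0674899
T(2,2) = 0.0674899 + (0.0674899 − 0.0692511)/15 = 0.0673725
(Column j=1 coincides with Simpson's rule on the same nodes.)

0.06737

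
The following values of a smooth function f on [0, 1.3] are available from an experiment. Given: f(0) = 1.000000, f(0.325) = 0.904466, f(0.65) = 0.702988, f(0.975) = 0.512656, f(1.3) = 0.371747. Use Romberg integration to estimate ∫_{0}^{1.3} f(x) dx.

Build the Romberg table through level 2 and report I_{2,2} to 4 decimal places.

0.9156

I_{0,0} (trapezoid, 1 panel, h=1.3000): 0.891636
I_{1,0} (trapezoid, 2 panels, h=0.6500): 0.902760
I_{2,0} (trapezoid, 4 panels, h=0.3250): 0.911945
I_{1,1} = 0.902760 + (0.902760 − 0.891636)/3 = 0.906468
I_{2,1} = 0.911945 + (0.911945 − 0.902760)/3 = 0.915007
I_{2,2} = 0.915007 + (0.915007 − 0.906468)/15 = 0.915576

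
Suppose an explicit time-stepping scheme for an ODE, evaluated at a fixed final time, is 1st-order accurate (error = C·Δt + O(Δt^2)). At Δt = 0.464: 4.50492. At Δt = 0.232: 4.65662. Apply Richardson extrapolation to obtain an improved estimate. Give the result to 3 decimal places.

Extrapolated value = (2·A(Δt/2) − A(Δt)) / (2 − 1)
= (2·4.65662 − 4.50492) / 1
= 4.80832 / 1 = 4.80832

4.808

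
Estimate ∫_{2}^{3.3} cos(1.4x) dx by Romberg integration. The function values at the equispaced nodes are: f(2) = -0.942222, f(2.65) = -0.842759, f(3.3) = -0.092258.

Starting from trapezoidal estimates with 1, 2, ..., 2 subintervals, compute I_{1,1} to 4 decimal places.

-0.9545

I_{0,0} (trapezoid, 1 panel, h=1.3000): -0.672412
I_{1,0} (trapezoid, 2 panels, h=0.6500): -0.883999
I_{1,1} = -0.883999 + (-0.883999 − (-0.672412))/3 = -0.954528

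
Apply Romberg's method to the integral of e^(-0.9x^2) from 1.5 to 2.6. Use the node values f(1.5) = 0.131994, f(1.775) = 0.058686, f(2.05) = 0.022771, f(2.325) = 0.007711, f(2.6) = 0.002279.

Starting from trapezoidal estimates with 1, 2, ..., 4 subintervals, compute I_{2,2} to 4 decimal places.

I_{0,0} (trapezoid, 1 panel, h=1.1000): 0.073850
I_{1,0} (trapezoid, 2 panels, h=0.5500): 0.049449
I_{2,0} (trapezoid, 4 panels, h=0.2750): 0.042984
I_{1,1} = 0.049449 + (0.049449 − 0.073850)/3 = 0.041315
I_{2,1} = 0.042984 + (0.042984 − 0.049449)/3 = 0.040829
I_{2,2} = 0.040829 + (0.040829 − 0.041315)/15 = 0.040797

0.0408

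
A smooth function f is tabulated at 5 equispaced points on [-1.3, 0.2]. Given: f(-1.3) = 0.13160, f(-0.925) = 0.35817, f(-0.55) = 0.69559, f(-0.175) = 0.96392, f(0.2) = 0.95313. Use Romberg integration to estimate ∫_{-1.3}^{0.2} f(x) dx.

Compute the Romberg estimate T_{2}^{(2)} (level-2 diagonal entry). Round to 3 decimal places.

0.971

T_{0}^{(0)} (trapezoid, 1 panel, h=1.5000): 0.81355
T_{1}^{(0)} (trapezoid, 2 panels, h=0.7500): 0.92847
T_{2}^{(0)} (trapezoid, 4 panels, h=0.3750): 0.96002
T_{1}^{(1)} = 0.92847 + (0.92847 − 0.81355)/3 = 0.96678
T_{2}^{(1)} = 0.96002 + (0.96002 − 0.92847)/3 = 0.97054
T_{2}^{(2)} = 0.97054 + (0.97054 − 0.96678)/15 = 0.97079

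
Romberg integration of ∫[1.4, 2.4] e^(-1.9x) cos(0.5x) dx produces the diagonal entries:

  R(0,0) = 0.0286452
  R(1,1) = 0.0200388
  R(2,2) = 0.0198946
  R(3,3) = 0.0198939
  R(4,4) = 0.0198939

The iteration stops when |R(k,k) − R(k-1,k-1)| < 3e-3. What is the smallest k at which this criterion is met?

|R(1,1) − R(0,0)| = 0.0086064 ≥ 3e-3
|R(2,2) − R(1,1)| = 0.0001442 < 3e-3

k = 2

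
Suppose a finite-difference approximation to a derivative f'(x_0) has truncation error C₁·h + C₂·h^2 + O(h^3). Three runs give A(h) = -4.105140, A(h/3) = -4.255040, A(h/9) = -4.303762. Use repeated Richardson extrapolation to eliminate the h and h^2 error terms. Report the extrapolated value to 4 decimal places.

First eliminate the h term (factor 3^1 = 3):
  B₁ = (3·(-4.255040) − (-4.105140))/2 = -4.329990
  B₂ = (3·(-4.303762) − (-4.255040))/2 = -4.328123
Then eliminate the h^2 term (factor 3^2 = 9):
  (9·(-4.328123) − (-4.329990))/8 = -4.327890

-4.3279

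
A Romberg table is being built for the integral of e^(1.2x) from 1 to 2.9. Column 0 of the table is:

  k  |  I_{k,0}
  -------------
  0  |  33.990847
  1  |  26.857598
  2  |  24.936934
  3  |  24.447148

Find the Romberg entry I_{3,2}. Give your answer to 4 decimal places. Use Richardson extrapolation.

I_{2,1} = (4·24.936934 − 26.857598) / 3 = 24.296713
I_{3,1} = 24.447148 + (24.447148 − 24.936934)/3 = 24.283886
I_{3,2} = 24.283886 + (24.283886 − 24.296713)/15 = 24.283031

24.2830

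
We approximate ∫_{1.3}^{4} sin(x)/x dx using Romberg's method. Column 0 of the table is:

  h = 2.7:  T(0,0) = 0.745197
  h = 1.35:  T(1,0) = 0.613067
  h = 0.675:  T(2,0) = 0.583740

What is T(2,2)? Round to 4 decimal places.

T(1,1) = 0.613067 + (0.613067 − 0.745197)/3 = 0.569024
T(2,1) = 0.583740 + (0.583740 − 0.613067)/3 = 0.573964
T(2,2) = (16·0.573964 − 0.569024) / 15 = 0.574293

0.5743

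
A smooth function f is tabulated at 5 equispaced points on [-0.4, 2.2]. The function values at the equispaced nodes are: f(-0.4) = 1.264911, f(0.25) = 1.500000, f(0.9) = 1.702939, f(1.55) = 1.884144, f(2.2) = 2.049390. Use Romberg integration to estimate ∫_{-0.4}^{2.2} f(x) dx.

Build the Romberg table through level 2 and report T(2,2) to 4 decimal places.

T(0,0) (trapezoid, 1 panel, h=2.6000): 4.308591
T(1,0) (trapezoid, 2 panels, h=1.3000): 4.368116
T(2,0) (trapezoid, 4 panels, h=0.6500): 4.383752
T(1,1) = 4.368116 + (4.368116 − 4.308591)/3 = 4.387958
T(2,1) = 4.383752 + (4.383752 − 4.368116)/3 = 4.388964
T(2,2) = 4.388964 + (4.388964 − 4.387958)/15 = 4.389031

4.3890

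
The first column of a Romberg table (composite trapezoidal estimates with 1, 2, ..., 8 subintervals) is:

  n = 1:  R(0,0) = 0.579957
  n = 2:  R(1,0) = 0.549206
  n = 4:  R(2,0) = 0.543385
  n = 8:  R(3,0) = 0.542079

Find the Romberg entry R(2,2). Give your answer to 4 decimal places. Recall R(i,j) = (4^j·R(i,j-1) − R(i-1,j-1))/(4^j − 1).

0.5416

Richardson extrapolation on the trapezoidal column (denominator 4−1=3):
R(1,1) = 0.549206 + (0.549206 − 0.579957)/3 = 0.538956
R(2,1) = 0.543385 + (0.543385 − 0.549206)/3 = 0.541445
R(2,2) = 0.541445 + (0.541445 − 0.538956)/15 = 0.541611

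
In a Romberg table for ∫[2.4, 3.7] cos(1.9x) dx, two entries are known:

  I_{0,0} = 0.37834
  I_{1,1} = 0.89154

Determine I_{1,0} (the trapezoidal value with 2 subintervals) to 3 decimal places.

From I_{1,1} = (4·I_{1,0} − I_{0,0})/3, solve for I_{1,0}:
4·I_{1,0} = 3·0.89154 + 0.37834 = 3.05296
I_{1,0} = 0.76324

0.763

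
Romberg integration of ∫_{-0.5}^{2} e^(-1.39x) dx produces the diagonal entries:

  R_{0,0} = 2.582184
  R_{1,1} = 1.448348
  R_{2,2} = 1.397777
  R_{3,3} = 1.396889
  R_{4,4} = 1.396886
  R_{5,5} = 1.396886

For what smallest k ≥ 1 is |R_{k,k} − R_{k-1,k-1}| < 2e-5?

k = 4

|R_{1,1} − R_{0,0}| = 1.133836 ≥ 2e-5
|R_{2,2} − R_{1,1}| = 0.050571 ≥ 2e-5
|R_{3,3} − R_{2,2}| = 0.000888 ≥ 2e-5
|R_{4,4} − R_{3,3}| = 0.000003 < 2e-5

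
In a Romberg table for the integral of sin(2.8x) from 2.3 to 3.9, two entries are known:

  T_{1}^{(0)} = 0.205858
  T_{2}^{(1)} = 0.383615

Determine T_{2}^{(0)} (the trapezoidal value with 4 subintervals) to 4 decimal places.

From T_{2}^{(1)} = (4·T_{2}^{(0)} − T_{1}^{(0)})/3, solve for T_{2}^{(0)}:
4·T_{2}^{(0)} = 3·0.383615 + 0.205858 = 1.356703
T_{2}^{(0)} = 0.339176

0.3392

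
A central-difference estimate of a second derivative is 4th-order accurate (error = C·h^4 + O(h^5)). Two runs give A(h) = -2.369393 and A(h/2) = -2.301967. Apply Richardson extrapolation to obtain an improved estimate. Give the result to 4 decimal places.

The leading error scales as h^4; refining by a factor of 2 reduces it by 2^4 = 16.
Extrapolated value = (16·A(h/2) − A(h)) / (16 − 1)
= (16·(-2.301967) − (-2.369393)) / 15
= -34.462079 / 15 = -2.297472

-2.2975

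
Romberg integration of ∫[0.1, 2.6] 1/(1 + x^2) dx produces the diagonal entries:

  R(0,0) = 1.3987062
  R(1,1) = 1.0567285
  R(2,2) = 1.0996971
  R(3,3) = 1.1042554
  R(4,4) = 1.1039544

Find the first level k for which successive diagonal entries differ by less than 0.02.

|R(1,1) − R(0,0)| = 0.3419777 ≥ 0.02
|R(2,2) − R(1,1)| = 0.0429686 ≥ 0.02
|R(3,3) − R(2,2)| = 0.0045583 < 0.02

k = 3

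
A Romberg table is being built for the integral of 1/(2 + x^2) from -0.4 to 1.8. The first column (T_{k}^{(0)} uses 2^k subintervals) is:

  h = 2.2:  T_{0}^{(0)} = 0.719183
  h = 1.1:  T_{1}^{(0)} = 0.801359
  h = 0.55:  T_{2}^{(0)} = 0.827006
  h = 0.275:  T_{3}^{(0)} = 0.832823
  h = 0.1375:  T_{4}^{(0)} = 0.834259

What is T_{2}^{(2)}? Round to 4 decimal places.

0.8360

Richardson extrapolation on the trapezoidal column (denominator 4−1=3):
T_{1}^{(1)} = (4·0.801359 − 0.719183) / 3 = 0.828751
T_{2}^{(1)} = (4·0.827006 − 0.801359) / 3 = 0.835555
T_{2}^{(2)} = (16·0.835555 − 0.828751) / 15 = 0.836009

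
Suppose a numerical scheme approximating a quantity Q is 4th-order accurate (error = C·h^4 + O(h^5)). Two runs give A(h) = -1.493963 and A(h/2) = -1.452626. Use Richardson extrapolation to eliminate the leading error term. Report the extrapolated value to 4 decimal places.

The leading error scales as h^4; refining by a factor of 2 reduces it by 2^4 = 16.
Extrapolated value = (16·A(h/2) − A(h)) / (16 − 1)
= (16·(-1.452626) − (-1.493963)) / 15
= -21.748053 / 15 = -1.449870

-1.4499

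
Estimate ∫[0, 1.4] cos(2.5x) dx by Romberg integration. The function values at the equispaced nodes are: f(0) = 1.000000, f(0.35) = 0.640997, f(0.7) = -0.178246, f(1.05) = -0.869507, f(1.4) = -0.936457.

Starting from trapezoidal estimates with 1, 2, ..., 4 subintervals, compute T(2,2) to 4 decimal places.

-0.1401

T(0,0) (trapezoid, 1 panel, h=1.4000): 0.044480
T(1,0) (trapezoid, 2 panels, h=0.7000): -0.102532
T(2,0) (trapezoid, 4 panels, h=0.3500): -0.131245
T(1,1) = -0.102532 + (-0.102532 − 0.044480)/3 = -0.151536
T(2,1) = -0.131245 + (-0.131245 − (-0.102532))/3 = -0.140816
T(2,2) = -0.140816 + (-0.140816 − (-0.151536))/15 = -0.140101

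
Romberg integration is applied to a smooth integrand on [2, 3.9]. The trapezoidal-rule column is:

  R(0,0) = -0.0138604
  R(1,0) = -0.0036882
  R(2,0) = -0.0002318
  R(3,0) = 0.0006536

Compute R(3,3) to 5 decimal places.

0.00095

Richardson extrapolation on the trapezoidal column (denominator 4−1=3):
R(1,1) = -0.0036882 + (-0.0036882 − (-0.0138604))/3 = -0.0002975
R(2,1) = (4·(-0.0002318) − (-0.0036882)) / 3 = 0.0009203
R(3,1) = (4·0.0006536 − (-0.0002318)) / 3 = 0.0009487
R(2,2) = (16·0.0009203 − (-0.0002975)) / 15 = 0.0010015
R(3,2) = (16·0.0009487 − 0.0009203) / 15 = 0.0009506
R(3,3) = (64·0.0009506 − 0.0010015) / 63 = 0.0009498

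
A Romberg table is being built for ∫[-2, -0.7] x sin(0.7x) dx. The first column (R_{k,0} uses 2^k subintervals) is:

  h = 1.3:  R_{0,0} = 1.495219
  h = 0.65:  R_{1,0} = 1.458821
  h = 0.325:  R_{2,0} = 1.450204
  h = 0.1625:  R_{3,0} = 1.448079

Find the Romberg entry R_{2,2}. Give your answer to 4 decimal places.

R_{1,1} = (4·1.458821 − 1.495219) / 3 = 1.446688
R_{2,1} = (4·1.450204 − 1.458821) / 3 = 1.447332
R_{2,2} = 1.447332 + (1.447332 − 1.446688)/15 = 1.447375

1.4474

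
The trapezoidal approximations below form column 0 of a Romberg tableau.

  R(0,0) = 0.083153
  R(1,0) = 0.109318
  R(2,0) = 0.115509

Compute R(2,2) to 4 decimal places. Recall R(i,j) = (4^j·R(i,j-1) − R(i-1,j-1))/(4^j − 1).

R(1,1) = (4·0.109318 − 0.083153) / 3 = 0.118040
R(2,1) = 0.115509 + (0.115509 − 0.109318)/3 = 0.117573
R(2,2) = 0.117573 + (0.117573 − 0.118040)/15 = 0.117542
(Column j=1 coincides with Simpson's rule on the same nodes.)

0.1175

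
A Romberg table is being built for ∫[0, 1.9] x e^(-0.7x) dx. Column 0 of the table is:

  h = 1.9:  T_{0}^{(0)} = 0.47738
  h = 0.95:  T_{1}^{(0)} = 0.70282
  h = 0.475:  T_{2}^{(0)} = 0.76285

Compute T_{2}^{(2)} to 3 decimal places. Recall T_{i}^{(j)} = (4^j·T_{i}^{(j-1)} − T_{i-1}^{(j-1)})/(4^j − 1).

0.783

T_{1}^{(1)} = 0.70282 + (0.70282 − 0.47738)/3 = 0.77797
T_{2}^{(1)} = 0.76285 + (0.76285 − 0.70282)/3 = 0.78286
T_{2}^{(2)} = (16·0.78286 − 0.77797) / 15 = 0.78319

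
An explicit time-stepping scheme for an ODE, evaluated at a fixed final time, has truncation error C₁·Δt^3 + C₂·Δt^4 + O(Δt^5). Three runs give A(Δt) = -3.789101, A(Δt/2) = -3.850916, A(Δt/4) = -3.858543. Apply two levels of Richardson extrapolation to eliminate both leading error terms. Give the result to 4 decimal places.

First eliminate the Δt^3 term (factor 2^3 = 8):
  B₁ = (8·(-3.850916) − (-3.789101))/7 = -3.859747
  B₂ = (8·(-3.858543) − (-3.850916))/7 = -3.859633
Then eliminate the Δt^4 term (factor 2^4 = 16):
  (16·(-3.859633) − (-3.859747))/15 = -3.859625

-3.8596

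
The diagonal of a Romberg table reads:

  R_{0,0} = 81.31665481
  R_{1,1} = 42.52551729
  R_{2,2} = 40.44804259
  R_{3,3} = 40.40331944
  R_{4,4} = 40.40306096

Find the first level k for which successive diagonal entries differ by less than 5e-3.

k = 4

|R_{1,1} − R_{0,0}| = 38.79113752 ≥ 5e-3
|R_{2,2} − R_{1,1}| = 2.07747470 ≥ 5e-3
|R_{3,3} − R_{2,2}| = 0.04472315 ≥ 5e-3
|R_{4,4} − R_{3,3}| = 0.00025848 < 5e-3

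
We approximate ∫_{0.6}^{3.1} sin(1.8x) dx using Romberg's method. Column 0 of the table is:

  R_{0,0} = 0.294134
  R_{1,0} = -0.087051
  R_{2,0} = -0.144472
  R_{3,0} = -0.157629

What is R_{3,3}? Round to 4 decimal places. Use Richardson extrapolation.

Richardson extrapolation on the trapezoidal column (denominator 4−1=3):
R_{1,1} = -0.087051 + (-0.087051 − 0.294134)/3 = -0.214113
R_{2,1} = (4·(-0.144472) − (-0.087051)) / 3 = -0.163612
R_{3,1} = -0.157629 + (-0.157629 − (-0.144472))/3 = -0.162015
R_{2,2} = (16·(-0.163612) − (-0.214113)) / 15 = -0.160245
R_{3,2} = -0.162015 + (-0.162015 − (-0.163612))/15 = -0.161909
R_{3,3} = (64·(-0.161909) − (-0.160245)) / 63 = -0.161935

-0.1619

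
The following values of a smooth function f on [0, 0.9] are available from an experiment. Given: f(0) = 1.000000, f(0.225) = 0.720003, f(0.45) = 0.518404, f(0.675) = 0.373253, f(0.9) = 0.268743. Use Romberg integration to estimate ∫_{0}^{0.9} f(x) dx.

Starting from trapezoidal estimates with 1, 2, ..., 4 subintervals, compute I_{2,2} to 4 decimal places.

I_{0,0} (trapezoid, 1 panel, h=0.9000): 0.570934
I_{1,0} (trapezoid, 2 panels, h=0.4500): 0.518749
I_{2,0} (trapezoid, 4 panels, h=0.2250): 0.505357
I_{1,1} = 0.518749 + (0.518749 − 0.570934)/3 = 0.501354
I_{2,1} = 0.505357 + (0.505357 − 0.518749)/3 = 0.500893
I_{2,2} = 0.500893 + (0.500893 − 0.501354)/15 = 0.500862

0.5009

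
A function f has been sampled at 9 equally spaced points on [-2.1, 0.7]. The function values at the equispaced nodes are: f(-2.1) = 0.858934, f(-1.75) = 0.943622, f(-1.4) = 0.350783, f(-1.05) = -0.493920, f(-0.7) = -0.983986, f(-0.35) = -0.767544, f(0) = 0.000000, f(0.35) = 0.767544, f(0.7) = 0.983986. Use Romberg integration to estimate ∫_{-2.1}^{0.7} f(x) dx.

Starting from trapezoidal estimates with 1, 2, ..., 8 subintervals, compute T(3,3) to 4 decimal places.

0.2740

T(0,0) (trapezoid, 1 panel, h=2.8000): 2.580088
T(1,0) (trapezoid, 2 panels, h=1.4000): -0.087536
T(2,0) (trapezoid, 4 panels, h=0.7000): 0.201780
T(3,0) (trapezoid, 8 panels, h=0.3500): 0.258286
T(1,1) = -0.087536 + (-0.087536 − 2.580088)/3 = -0.976744
T(2,1) = 0.201780 + (0.201780 − (-0.087536))/3 = 0.298219
T(3,1) = 0.258286 + (0.258286 − 0.201780)/3 = 0.277121
T(2,2) = 0.298219 + (0.298219 − (-0.976744))/15 = 0.383217
T(3,2) = 0.277121 + (0.277121 − 0.298219)/15 = 0.275714
T(3,3) = 0.275714 + (0.275714 − 0.383217)/63 = 0.274008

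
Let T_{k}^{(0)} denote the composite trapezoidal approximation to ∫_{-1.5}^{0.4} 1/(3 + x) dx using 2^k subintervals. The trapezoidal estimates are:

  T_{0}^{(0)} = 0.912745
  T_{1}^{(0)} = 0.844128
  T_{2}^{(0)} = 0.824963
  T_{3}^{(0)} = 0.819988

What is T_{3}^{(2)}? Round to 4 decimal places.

0.8183

Richardson extrapolation on the trapezoidal column (denominator 4−1=3):
T_{2}^{(1)} = 0.824963 + (0.824963 − 0.844128)/3 = 0.818575
T_{3}^{(1)} = 0.819988 + (0.819988 − 0.824963)/3 = 0.818330
T_{3}^{(2)} = (16·0.818330 − 0.818575) / 15 = 0.818314
(Column j=1 coincides with Simpson's rule on the same nodes.)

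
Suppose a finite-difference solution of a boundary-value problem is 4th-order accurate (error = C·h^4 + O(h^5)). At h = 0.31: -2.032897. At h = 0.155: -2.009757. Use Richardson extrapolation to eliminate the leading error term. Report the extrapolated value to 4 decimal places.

-2.0082

The leading error scales as h^4; refining by a factor of 2 reduces it by 2^4 = 16.
Extrapolated value = (16·A(h/2) − A(h)) / (16 − 1)
= (16·(-2.009757) − (-2.032897)) / 15
= -30.123215 / 15 = -2.008214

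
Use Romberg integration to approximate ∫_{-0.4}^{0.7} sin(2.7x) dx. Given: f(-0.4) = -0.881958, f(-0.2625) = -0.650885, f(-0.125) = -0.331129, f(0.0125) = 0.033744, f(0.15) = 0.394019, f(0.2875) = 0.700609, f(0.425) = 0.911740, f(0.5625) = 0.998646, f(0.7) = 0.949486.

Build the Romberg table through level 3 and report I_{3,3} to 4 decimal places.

I_{0,0} (trapezoid, 1 panel, h=1.1000): 0.037140
I_{1,0} (trapezoid, 2 panels, h=0.5500): 0.235281
I_{2,0} (trapezoid, 4 panels, h=0.2750): 0.277308
I_{3,0} (trapezoid, 8 panels, h=0.1375): 0.287445
I_{1,1} = 0.235281 + (0.235281 − 0.037140)/3 = 0.301328
I_{2,1} = 0.277308 + (0.277308 − 0.235281)/3 = 0.291317
I_{3,1} = 0.287445 + (0.287445 − 0.277308)/3 = 0.290824
I_{2,2} = 0.291317 + (0.291317 − 0.301328)/15 = 0.290650
I_{3,2} = 0.290824 + (0.290824 − 0.291317)/15 = 0.290791
I_{3,3} = 0.290791 + (0.290791 − 0.290650)/63 = 0.290793

0.2908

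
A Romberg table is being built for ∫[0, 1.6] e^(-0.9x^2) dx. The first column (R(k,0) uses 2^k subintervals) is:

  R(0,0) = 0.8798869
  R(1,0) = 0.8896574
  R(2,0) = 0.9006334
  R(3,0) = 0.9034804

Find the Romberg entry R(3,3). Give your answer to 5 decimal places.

Richardson extrapolation on the trapezoidal column (denominator 4−1=3):
R(1,1) = (4·0.8896574 − 0.8798869) / 3 = 0.8929142
R(2,1) = (4·0.9006334 − 0.8896574) / 3 = 0.9042921
R(3,1) = 0.9034804 + (0.9034804 − 0.9006334)/3 = 0.9044294
R(2,2) = (16·0.9042921 − 0.8929142) / 15 = 0.9050506
R(3,2) = 0.9044294 + (0.9044294 − 0.9042921)/15 = 0.9044386
R(3,3) = (64·0.9044386 − 0.9050506) / 63 = 0.9044289

0.90443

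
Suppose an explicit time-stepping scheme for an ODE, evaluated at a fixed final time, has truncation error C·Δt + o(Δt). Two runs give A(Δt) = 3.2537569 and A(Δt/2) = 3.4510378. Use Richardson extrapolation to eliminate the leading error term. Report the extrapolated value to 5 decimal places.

The leading error scales as Δt; refining by a factor of 2 reduces it by 2^1 = 2.
Extrapolated value = (2·A(Δt/2) − A(Δt)) / (2 − 1)
= (2·3.4510378 − 3.2537569) / 1
= 3.6483187 / 1 = 3.6483187

3.64832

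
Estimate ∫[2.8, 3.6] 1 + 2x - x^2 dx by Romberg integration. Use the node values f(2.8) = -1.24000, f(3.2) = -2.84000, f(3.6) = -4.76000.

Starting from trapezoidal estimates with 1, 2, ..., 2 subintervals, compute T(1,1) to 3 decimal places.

T(0,0) (trapezoid, 1 panel, h=0.8000): -2.40000
T(1,0) (trapezoid, 2 panels, h=0.4000): -2.33600
T(1,1) = -2.33600 + (-2.33600 − (-2.40000))/3 = -2.31467

-2.315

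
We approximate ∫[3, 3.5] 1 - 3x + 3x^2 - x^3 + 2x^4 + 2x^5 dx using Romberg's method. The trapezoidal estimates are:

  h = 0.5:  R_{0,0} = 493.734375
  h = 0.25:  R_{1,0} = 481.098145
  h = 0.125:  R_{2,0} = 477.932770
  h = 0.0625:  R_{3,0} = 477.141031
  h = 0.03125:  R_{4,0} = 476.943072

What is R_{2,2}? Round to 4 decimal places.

Richardson extrapolation on the trapezoidal column (denominator 4−1=3):
R_{1,1} = 481.098145 + (481.098145 − 493.734375)/3 = 476.886068
R_{2,1} = 477.932770 + (477.932770 − 481.098145)/3 = 476.877645
R_{2,2} = (16·476.877645 − 476.886068) / 15 = 476.877083
(Column j=1 coincides with Simpson's rule on the same nodes.)

476.8771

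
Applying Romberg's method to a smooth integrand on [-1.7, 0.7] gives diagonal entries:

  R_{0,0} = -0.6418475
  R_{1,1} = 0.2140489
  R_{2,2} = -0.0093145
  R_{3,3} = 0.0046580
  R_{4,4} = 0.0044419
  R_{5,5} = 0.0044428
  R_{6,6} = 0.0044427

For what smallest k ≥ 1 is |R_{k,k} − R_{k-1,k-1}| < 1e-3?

|R_{1,1} − R_{0,0}| = 0.8558964 ≥ 1e-3
|R_{2,2} − R_{1,1}| = 0.2233634 ≥ 1e-3
|R_{3,3} − R_{2,2}| = 0.0139725 ≥ 1e-3
|R_{4,4} − R_{3,3}| = 0.0002161 < 1e-3

k = 4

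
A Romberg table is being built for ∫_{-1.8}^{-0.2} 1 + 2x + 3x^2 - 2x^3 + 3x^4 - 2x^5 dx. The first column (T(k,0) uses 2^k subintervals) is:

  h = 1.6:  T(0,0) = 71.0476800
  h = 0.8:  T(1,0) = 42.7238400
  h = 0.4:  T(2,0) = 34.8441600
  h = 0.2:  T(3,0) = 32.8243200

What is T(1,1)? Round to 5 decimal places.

T(1,1) = (4·42.7238400 − 71.0476800) / 3 = 33.2825600

33.28256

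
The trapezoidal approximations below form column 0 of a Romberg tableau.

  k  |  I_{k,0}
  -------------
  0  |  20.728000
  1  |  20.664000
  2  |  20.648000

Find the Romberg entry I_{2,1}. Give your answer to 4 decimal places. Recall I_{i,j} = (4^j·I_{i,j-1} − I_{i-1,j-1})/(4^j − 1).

20.6427

I_{2,1} = 20.648000 + (20.648000 − 20.664000)/3 = 20.642667
(Column j=1 coincides with Simpson's rule on the same nodes.)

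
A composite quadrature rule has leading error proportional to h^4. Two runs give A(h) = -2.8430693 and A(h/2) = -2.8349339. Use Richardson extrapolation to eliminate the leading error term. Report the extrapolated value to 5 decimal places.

-2.83439

The leading error scales as h^4; refining by a factor of 2 reduces it by 2^4 = 16.
Extrapolated value = (16·A(h/2) − A(h)) / (16 − 1)
= (16·(-2.8349339) − (-2.8430693)) / 15
= -42.5158731 / 15 = -2.8343915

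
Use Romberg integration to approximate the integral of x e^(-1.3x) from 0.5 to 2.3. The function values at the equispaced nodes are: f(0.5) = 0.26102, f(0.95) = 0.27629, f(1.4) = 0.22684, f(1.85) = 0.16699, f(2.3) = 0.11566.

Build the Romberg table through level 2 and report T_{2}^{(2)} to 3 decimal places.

0.391

T_{0}^{(0)} (trapezoid, 1 panel, h=1.8000): 0.33901
T_{1}^{(0)} (trapezoid, 2 panels, h=0.9000): 0.37366
T_{2}^{(0)} (trapezoid, 4 panels, h=0.4500): 0.38631
T_{1}^{(1)} = 0.37366 + (0.37366 − 0.33901)/3 = 0.38521
T_{2}^{(1)} = 0.38631 + (0.38631 − 0.37366)/3 = 0.39053
T_{2}^{(2)} = 0.39053 + (0.39053 − 0.38521)/15 = 0.39088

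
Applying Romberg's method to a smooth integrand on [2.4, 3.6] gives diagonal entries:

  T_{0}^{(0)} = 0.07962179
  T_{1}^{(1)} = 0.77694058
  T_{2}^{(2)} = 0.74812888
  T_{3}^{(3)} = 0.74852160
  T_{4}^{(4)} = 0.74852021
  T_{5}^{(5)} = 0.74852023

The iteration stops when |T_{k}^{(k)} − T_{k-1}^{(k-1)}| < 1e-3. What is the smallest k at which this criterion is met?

k = 3

|T_{1}^{(1)} − T_{0}^{(0)}| = 0.69731879 ≥ 1e-3
|T_{2}^{(2)} − T_{1}^{(1)}| = 0.02881170 ≥ 1e-3
|T_{3}^{(3)} − T_{2}^{(2)}| = 0.00039272 < 1e-3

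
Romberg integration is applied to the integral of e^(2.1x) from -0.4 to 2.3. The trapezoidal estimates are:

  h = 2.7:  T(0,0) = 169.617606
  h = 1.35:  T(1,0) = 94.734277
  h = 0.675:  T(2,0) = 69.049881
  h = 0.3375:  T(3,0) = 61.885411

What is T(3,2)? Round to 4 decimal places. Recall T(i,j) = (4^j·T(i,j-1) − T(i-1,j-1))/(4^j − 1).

59.4312

Richardson extrapolation on the trapezoidal column (denominator 4−1=3):
T(2,1) = (4·69.049881 − 94.734277) / 3 = 60.488416
T(3,1) = (4·61.885411 − 69.049881) / 3 = 59.497254
T(3,2) = 59.497254 + (59.497254 − 60.488416)/15 = 59.431177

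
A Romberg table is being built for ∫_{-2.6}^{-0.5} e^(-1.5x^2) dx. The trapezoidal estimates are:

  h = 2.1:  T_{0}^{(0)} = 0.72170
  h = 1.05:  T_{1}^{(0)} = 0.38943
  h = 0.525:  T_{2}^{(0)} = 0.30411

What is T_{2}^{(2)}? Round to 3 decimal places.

0.275

T_{1}^{(1)} = 0.38943 + (0.38943 − 0.72170)/3 = 0.27867
T_{2}^{(1)} = 0.30411 + (0.30411 − 0.38943)/3 = 0.27567
T_{2}^{(2)} = (16·0.27567 − 0.27867) / 15 = 0.27547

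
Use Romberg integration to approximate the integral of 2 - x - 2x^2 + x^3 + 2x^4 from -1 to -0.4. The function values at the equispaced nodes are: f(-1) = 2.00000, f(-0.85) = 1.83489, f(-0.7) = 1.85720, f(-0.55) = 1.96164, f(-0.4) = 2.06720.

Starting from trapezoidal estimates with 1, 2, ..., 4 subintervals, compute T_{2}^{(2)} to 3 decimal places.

T_{0}^{(0)} (trapezoid, 1 panel, h=0.6000): 1.22016
T_{1}^{(0)} (trapezoid, 2 panels, h=0.3000): 1.16724
T_{2}^{(0)} (trapezoid, 4 panels, h=0.1500): 1.15310
T_{1}^{(1)} = 1.16724 + (1.16724 − 1.22016)/3 = 1.14960
T_{2}^{(1)} = 1.15310 + (1.15310 − 1.16724)/3 = 1.14839
T_{2}^{(2)} = 1.14839 + (1.14839 − 1.14960)/15 = 1.14831

1.148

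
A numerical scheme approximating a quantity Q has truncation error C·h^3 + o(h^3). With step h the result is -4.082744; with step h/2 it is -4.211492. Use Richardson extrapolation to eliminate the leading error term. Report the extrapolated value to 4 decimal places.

Extrapolated value = (8·A(h/2) − A(h)) / (8 − 1)
= (8·(-4.211492) − (-4.082744)) / 7
= -29.609192 / 7 = -4.229885

-4.2299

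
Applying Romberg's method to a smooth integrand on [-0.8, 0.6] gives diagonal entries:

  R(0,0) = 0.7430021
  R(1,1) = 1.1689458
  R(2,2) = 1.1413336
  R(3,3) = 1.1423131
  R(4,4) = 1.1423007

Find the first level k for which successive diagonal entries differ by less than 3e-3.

k = 3

|R(1,1) − R(0,0)| = 0.4259437 ≥ 3e-3
|R(2,2) − R(1,1)| = 0.0276122 ≥ 3e-3
|R(3,3) − R(2,2)| = 0.0009795 < 3e-3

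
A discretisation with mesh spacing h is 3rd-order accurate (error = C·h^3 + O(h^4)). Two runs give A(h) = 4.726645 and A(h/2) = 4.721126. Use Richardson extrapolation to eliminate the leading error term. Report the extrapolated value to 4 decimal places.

4.7203

Extrapolated value = (8·A(h/2) − A(h)) / (8 − 1)
= (8·4.721126 − 4.726645) / 7
= 33.042363 / 7 = 4.720338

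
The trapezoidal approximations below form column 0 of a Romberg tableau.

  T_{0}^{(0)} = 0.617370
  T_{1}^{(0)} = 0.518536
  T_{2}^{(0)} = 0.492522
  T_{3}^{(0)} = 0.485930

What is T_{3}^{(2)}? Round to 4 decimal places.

0.4837

T_{2}^{(1)} = 0.492522 + (0.492522 − 0.518536)/3 = 0.483851
T_{3}^{(1)} = (4·0.485930 − 0.492522) / 3 = 0.483733
T_{3}^{(2)} = 0.483733 + (0.483733 − 0.483851)/15 = 0.483725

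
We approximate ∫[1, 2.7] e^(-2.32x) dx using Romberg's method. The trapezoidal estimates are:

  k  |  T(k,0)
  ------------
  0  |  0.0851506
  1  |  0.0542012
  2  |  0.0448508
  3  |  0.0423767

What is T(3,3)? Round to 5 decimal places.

T(1,1) = (4·0.0542012 − 0.0851506) / 3 = 0.0438847
T(2,1) = (4·0.0448508 − 0.0542012) / 3 = 0.0417340
T(3,1) = (4·0.0423767 − 0.0448508) / 3 = 0.0415520
T(2,2) = 0.0417340 + (0.0417340 − 0.0438847)/15 = 0.0415906
T(3,2) = (16·0.0415520 − 0.0417340) / 15 = 0.0415399
T(3,3) = 0.0415399 + (0.0415399 − 0.0415906)/63 = 0.0415391

0.04154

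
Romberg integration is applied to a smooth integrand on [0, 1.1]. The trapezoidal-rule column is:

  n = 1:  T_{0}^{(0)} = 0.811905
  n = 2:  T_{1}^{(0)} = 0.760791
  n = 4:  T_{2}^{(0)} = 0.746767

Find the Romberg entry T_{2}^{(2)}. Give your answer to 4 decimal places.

0.7420

T_{1}^{(1)} = (4·0.760791 − 0.811905) / 3 = 0.743753
T_{2}^{(1)} = (4·0.746767 − 0.760791) / 3 = 0.742092
T_{2}^{(2)} = (16·0.742092 − 0.743753) / 15 = 0.741981
(Column j=1 coincides with Simpson's rule on the same nodes.)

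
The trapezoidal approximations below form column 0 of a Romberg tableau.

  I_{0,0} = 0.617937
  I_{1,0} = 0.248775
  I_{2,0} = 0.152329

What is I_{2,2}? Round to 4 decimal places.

0.1198

Richardson extrapolation on the trapezoidal column (denominator 4−1=3):
I_{1,1} = 0.248775 + (0.248775 − 0.617937)/3 = 0.125721
I_{2,1} = 0.152329 + (0.152329 − 0.248775)/3 = 0.120180
I_{2,2} = (16·0.120180 − 0.125721) / 15 = 0.119811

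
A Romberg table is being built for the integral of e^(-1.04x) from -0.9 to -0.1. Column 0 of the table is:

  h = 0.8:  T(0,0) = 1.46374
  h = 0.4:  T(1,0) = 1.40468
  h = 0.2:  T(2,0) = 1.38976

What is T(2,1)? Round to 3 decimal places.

Richardson extrapolation on the trapezoidal column (denominator 4−1=3):
T(2,1) = (4·1.38976 − 1.40468) / 3 = 1.38479

1.385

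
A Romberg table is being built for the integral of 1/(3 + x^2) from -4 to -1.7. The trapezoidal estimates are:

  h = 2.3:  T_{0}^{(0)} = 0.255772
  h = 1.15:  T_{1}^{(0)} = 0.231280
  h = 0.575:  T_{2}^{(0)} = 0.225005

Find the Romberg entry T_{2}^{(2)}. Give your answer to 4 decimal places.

0.2229

T_{1}^{(1)} = (4·0.231280 − 0.255772) / 3 = 0.223116
T_{2}^{(1)} = (4·0.225005 − 0.231280) / 3 = 0.222913
T_{2}^{(2)} = 0.222913 + (0.222913 − 0.223116)/15 = 0.222899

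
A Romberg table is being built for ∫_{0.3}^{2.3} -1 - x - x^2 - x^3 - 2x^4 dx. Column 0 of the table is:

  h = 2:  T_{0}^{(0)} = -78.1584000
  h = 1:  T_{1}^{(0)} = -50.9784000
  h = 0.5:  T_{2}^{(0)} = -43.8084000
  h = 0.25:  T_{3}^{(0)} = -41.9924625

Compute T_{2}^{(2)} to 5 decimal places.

Richardson extrapolation on the trapezoidal column (denominator 4−1=3):
T_{1}^{(1)} = (4·(-50.9784000) − (-78.1584000)) / 3 = -41.9184000
T_{2}^{(1)} = -43.8084000 + (-43.8084000 − (-50.9784000))/3 = -41.4184000
T_{2}^{(2)} = (16·(-41.4184000) − (-41.9184000)) / 15 = -41.3850667

-41.38507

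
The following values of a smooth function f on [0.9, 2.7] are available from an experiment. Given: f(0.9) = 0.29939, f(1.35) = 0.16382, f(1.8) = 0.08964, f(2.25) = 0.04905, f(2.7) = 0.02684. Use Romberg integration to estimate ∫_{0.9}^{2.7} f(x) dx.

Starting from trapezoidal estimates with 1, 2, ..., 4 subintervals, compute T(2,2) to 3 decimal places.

0.203

T(0,0) (trapezoid, 1 panel, h=1.8000): 0.29361
T(1,0) (trapezoid, 2 panels, h=0.9000): 0.22748
T(2,0) (trapezoid, 4 panels, h=0.4500): 0.20953
T(1,1) = 0.22748 + (0.22748 − 0.29361)/3 = 0.20544
T(2,1) = 0.20953 + (0.20953 − 0.22748)/3 = 0.20355
T(2,2) = 0.20355 + (0.20355 − 0.20544)/15 = 0.20342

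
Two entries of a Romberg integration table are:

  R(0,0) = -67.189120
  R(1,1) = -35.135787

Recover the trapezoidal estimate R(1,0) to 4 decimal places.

-43.1491

From R(1,1) = (4·R(1,0) − R(0,0))/3, solve for R(1,0):
4·R(1,0) = 3·(-35.135787) + (-67.189120) = -172.596481
R(1,0) = -43.149120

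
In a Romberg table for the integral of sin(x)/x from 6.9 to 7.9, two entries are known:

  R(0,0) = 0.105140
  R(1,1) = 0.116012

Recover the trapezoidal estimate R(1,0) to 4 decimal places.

From R(1,1) = (4·R(1,0) − R(0,0))/3, solve for R(1,0):
4·R(1,0) = 3·0.116012 + 0.105140 = 0.453176
R(1,0) = 0.113294

0.1133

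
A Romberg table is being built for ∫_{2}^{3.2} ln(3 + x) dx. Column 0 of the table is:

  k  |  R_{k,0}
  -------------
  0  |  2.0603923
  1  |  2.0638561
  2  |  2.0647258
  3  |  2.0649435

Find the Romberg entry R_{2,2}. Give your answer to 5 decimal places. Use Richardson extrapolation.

R_{1,1} = (4·2.0638561 − 2.0603923) / 3 = 2.0650107
R_{2,1} = 2.0647258 + (2.0647258 − 2.0638561)/3 = 2.0650157
R_{2,2} = 2.0650157 + (2.0650157 − 2.0650107)/15 = 2.0650160

2.06502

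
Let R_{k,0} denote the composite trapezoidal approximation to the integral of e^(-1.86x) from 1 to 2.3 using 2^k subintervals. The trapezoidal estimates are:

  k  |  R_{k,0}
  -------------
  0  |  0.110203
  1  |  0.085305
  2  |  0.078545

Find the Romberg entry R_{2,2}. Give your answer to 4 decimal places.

R_{1,1} = 0.085305 + (0.085305 − 0.110203)/3 = 0.077006
R_{2,1} = (4·0.078545 − 0.085305) / 3 = 0.076292
R_{2,2} = 0.076292 + (0.076292 − 0.077006)/15 = 0.076244

0.0762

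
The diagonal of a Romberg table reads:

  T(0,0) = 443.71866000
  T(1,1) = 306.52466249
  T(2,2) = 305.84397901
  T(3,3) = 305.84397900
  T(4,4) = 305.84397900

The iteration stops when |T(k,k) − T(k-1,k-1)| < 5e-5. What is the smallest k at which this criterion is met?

k = 3

|T(1,1) − T(0,0)| = 137.19399751 ≥ 5e-5
|T(2,2) − T(1,1)| = 0.68068348 ≥ 5e-5
|T(3,3) − T(2,2)| = 0.00000001 < 5e-5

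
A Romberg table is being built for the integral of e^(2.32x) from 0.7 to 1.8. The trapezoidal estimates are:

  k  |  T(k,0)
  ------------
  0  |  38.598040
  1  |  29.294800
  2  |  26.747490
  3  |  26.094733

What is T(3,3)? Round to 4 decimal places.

25.8757

Richardson extrapolation on the trapezoidal column (denominator 4−1=3):
T(1,1) = 29.294800 + (29.294800 − 38.598040)/3 = 26.193720
T(2,1) = (4·26.747490 − 29.294800) / 3 = 25.898387
T(3,1) = (4·26.094733 − 26.747490) / 3 = 25.877147
T(2,2) = 25.898387 + (25.898387 − 26.193720)/15 = 25.878698
T(3,2) = (16·25.877147 − 25.898387) / 15 = 25.875731
T(3,3) = (64·25.875731 − 25.878698) / 63 = 25.875684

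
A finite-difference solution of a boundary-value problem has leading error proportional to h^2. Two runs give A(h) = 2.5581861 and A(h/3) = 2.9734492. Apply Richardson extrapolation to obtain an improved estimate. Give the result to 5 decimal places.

3.02536

Extrapolated value = (9·A(h/3) − A(h)) / (9 − 1)
= (9·2.9734492 − 2.5581861) / 8
= 24.2028567 / 8 = 3.0253571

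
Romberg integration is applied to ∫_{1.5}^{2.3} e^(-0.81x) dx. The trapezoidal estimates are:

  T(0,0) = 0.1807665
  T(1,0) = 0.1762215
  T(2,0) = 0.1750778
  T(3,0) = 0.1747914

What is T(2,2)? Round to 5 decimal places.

0.17470

Richardson extrapolation on the trapezoidal column (denominator 4−1=3):
T(1,1) = (4·0.1762215 − 0.1807665) / 3 = 0.1747065
T(2,1) = (4·0.1750778 − 0.1762215) / 3 = 0.1746966
T(2,2) = 0.1746966 + (0.1746966 − 0.1747065)/15 = 0.1746959
(Column j=1 coincides with Simpson's rule on the same nodes.)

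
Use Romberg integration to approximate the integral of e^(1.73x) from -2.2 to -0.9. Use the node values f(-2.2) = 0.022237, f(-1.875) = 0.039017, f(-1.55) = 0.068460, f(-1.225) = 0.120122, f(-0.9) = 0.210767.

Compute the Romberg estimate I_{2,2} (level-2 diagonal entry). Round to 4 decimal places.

I_{0,0} (trapezoid, 1 panel, h=1.3000): 0.151453
I_{1,0} (trapezoid, 2 panels, h=0.6500): 0.120225
I_{2,0} (trapezoid, 4 panels, h=0.3250): 0.111833
I_{1,1} = 0.120225 + (0.120225 − 0.151453)/3 = 0.109816
I_{2,1} = 0.111833 + (0.111833 − 0.120225)/3 = 0.109036
I_{2,2} = 0.109036 + (0.109036 − 0.109816)/15 = 0.108984

0.1090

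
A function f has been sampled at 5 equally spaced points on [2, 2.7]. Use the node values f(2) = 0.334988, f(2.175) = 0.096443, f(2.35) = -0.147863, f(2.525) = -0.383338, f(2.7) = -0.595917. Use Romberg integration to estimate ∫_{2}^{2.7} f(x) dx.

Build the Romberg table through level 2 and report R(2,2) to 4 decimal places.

R(0,0) (trapezoid, 1 panel, h=0.7000): -0.091325
R(1,0) (trapezoid, 2 panels, h=0.3500): -0.097415
R(2,0) (trapezoid, 4 panels, h=0.1750): -0.098914
R(1,1) = -0.097415 + (-0.097415 − (-0.091325))/3 = -0.099445
R(2,1) = -0.098914 + (-0.098914 − (-0.097415))/3 = -0.099414
R(2,2) = -0.099414 + (-0.099414 − (-0.099445))/15 = -0.099412

-0.0994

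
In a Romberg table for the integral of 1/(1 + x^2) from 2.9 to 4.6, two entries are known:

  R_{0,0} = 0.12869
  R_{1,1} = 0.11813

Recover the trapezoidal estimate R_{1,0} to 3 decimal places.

From R_{1,1} = (4·R_{1,0} − R_{0,0})/3, solve for R_{1,0}:
4·R_{1,0} = 3·0.11813 + 0.12869 = 0.48308
R_{1,0} = 0.12077

0.121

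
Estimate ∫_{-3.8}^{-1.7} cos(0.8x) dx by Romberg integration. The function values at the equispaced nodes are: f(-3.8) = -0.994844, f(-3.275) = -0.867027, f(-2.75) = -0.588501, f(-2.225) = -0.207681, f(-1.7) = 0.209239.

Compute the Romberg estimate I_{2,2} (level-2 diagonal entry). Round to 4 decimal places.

-1.0955

I_{0,0} (trapezoid, 1 panel, h=2.1000): -0.824885
I_{1,0} (trapezoid, 2 panels, h=1.0500): -1.030369
I_{2,0} (trapezoid, 4 panels, h=0.5250): -1.079406
I_{1,1} = -1.030369 + (-1.030369 − (-0.824885))/3 = -1.098864
I_{2,1} = -1.079406 + (-1.079406 − (-1.030369))/3 = -1.095752
I_{2,2} = -1.095752 + (-1.095752 − (-1.098864))/15 = -1.095545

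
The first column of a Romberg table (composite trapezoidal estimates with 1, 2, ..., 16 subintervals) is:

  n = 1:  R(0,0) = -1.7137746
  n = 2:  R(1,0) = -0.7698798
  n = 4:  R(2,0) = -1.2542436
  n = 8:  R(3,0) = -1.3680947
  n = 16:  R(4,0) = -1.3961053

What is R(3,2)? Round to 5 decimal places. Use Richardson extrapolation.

-1.40540

Richardson extrapolation on the trapezoidal column (denominator 4−1=3):
R(2,1) = -1.2542436 + (-1.2542436 − (-0.7698798))/3 = -1.4156982
R(3,1) = (4·(-1.3680947) − (-1.2542436)) / 3 = -1.4060451
R(3,2) = -1.4060451 + (-1.4060451 − (-1.4156982))/15 = -1.4054016
(Column j=1 coincides with Simpson's rule on the same nodes.)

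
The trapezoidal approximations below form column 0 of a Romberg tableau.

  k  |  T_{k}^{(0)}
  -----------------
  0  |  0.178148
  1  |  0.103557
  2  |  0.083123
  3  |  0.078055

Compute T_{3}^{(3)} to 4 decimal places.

0.0764

T_{1}^{(1)} = 0.103557 + (0.103557 − 0.178148)/3 = 0.078693
T_{2}^{(1)} = 0.083123 + (0.083123 − 0.103557)/3 = 0.076312
T_{3}^{(1)} = (4·0.078055 − 0.083123) / 3 = 0.076366
T_{2}^{(2)} = 0.076312 + (0.076312 − 0.078693)/15 = 0.076153
T_{3}^{(2)} = 0.076366 + (0.076366 − 0.076312)/15 = 0.076370
T_{3}^{(3)} = (64·0.076370 − 0.076153) / 63 = 0.076373
(Column j=1 coincides with Simpson's rule on the same nodes.)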